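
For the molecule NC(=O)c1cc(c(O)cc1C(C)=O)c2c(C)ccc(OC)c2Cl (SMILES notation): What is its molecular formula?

Walk through each heavy atom and fill implicit hydrogens from standard valence (C 4, N 3, O 2, S 2, halogen 1); for lowercase aromatic atoms, an aromatic c carries 1 H when it has two neighbours and 0 H with three, and aromatic n carries 0 H:
  atom 1: N, bond orders sum to 1 (valence 3) → 2 H
  atom 2: C, bond orders sum to 4 (valence 4) → 0 H
  atom 3: O, bond orders sum to 2 (valence 2) → 0 H
  atom 4: aromatic c, 3 neighbours → 0 H
  atom 5: aromatic c, 2 neighbours → 1 H
  atom 6: aromatic c, 3 neighbours → 0 H
  atom 7: aromatic c, 3 neighbours → 0 H
  atom 8: O, bond orders sum to 1 (valence 2) → 1 H
  atom 9: aromatic c, 2 neighbours → 1 H
  atom 10: aromatic c, 3 neighbours → 0 H
  atom 11: C, bond orders sum to 4 (valence 4) → 0 H
  atom 12: C, bond orders sum to 1 (valence 4) → 3 H
  atom 13: O, bond orders sum to 2 (valence 2) → 0 H
  atom 14: aromatic c, 3 neighbours → 0 H
  atom 15: aromatic c, 3 neighbours → 0 H
  atom 16: C, bond orders sum to 1 (valence 4) → 3 H
  atom 17: aromatic c, 2 neighbours → 1 H
  atom 18: aromatic c, 2 neighbours → 1 H
  atom 19: aromatic c, 3 neighbours → 0 H
  atom 20: O, bond orders sum to 2 (valence 2) → 0 H
  atom 21: C, bond orders sum to 1 (valence 4) → 3 H
  atom 22: aromatic c, 3 neighbours → 0 H
  atom 23: Cl (halogen, monovalent) → 0 H
Totals → C:17, H:16, Cl:1, N:1, O:4.

C17H16ClNO4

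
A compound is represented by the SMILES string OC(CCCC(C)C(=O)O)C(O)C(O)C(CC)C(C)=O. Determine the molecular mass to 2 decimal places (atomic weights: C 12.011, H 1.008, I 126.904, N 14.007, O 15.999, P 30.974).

290.36 g/mol

First, the molecular formula is C14H26O6 (counting implicit H from valence).
  C: 14 × 12.011 = 168.154
  H: 26 × 1.008 = 26.208
  O: 6 × 15.999 = 95.994
Sum: 14×12.011 + 26×1.008 + 6×15.999 = 290.356 → 290.36 g/mol.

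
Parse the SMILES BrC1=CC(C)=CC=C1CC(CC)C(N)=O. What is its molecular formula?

Walk through each heavy atom and fill implicit hydrogens from standard valence (C 4, N 3, O 2, S 2, halogen 1):
  atom 1: Br (halogen, monovalent) → 0 H
  atom 2: C, bond orders sum to 4 (valence 4) → 0 H
  atom 3: C, bond orders sum to 3 (valence 4) → 1 H
  atom 4: C, bond orders sum to 4 (valence 4) → 0 H
  atom 5: C, bond orders sum to 1 (valence 4) → 3 H
  atom 6: C, bond orders sum to 3 (valence 4) → 1 H
  atom 7: C, bond orders sum to 3 (valence 4) → 1 H
  atom 8: C, bond orders sum to 4 (valence 4) → 0 H
  atom 9: C, bond orders sum to 2 (valence 4) → 2 H
  atom 10: C, bond orders sum to 3 (valence 4) → 1 H
  atom 11: C, bond orders sum to 2 (valence 4) → 2 H
  atom 12: C, bond orders sum to 1 (valence 4) → 3 H
  atom 13: C, bond orders sum to 4 (valence 4) → 0 H
  atom 14: N, bond orders sum to 1 (valence 3) → 2 H
  atom 15: O, bond orders sum to 2 (valence 2) → 0 H
Totals → C:12, H:16, Br:1, N:1, O:1.
In Hill order: C12H16BrNO.

C12H16BrNO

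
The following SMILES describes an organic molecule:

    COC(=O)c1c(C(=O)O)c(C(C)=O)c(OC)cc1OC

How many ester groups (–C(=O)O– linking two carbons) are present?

The ester motif appears at heavy-atom position 3 in the SMILES.
Other groups present: 1 carboxylic acid, 2 ether, 1 ketone.
Ester count: 1.

1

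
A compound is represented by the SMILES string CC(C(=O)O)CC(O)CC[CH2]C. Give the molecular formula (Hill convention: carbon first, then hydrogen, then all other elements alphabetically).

C9H18O3

Walk through each heavy atom and fill implicit hydrogens from standard valence (C 4, N 3, O 2, S 2, halogen 1):
  atom 1: C, bond orders sum to 1 (valence 4) → 3 H
  atom 2: C, bond orders sum to 3 (valence 4) → 1 H
  atom 3: C, bond orders sum to 4 (valence 4) → 0 H
  atom 4: O, bond orders sum to 2 (valence 2) → 0 H
  atom 5: O, bond orders sum to 1 (valence 2) → 1 H
  atom 6: C, bond orders sum to 2 (valence 4) → 2 H
  atom 7: C, bond orders sum to 3 (valence 4) → 1 H
  atom 8: O, bond orders sum to 1 (valence 2) → 1 H
  atom 9: C, bond orders sum to 2 (valence 4) → 2 H
  atom 10: C, bond orders sum to 2 (valence 4) → 2 H
  atom 11: C with explicit H count 2
  atom 12: C, bond orders sum to 1 (valence 4) → 3 H
Totals → C:9, H:18, O:3.
In Hill order: C9H18O3.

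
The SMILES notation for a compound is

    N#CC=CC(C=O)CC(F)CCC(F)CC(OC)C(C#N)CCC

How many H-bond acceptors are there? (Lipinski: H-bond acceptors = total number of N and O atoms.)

4

N atoms: 2; O atoms: 2.
Lipinski HBA = 2 + 2 = 4.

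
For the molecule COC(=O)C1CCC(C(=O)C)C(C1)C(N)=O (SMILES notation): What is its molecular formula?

Walk through each heavy atom and fill implicit hydrogens from standard valence (C 4, N 3, O 2, S 2, halogen 1):
  atom 1: C, bond orders sum to 1 (valence 4) → 3 H
  atom 2: O, bond orders sum to 2 (valence 2) → 0 H
  atom 3: C, bond orders sum to 4 (valence 4) → 0 H
  atom 4: O, bond orders sum to 2 (valence 2) → 0 H
  atom 5: C, bond orders sum to 3 (valence 4) → 1 H
  atom 6: C, bond orders sum to 2 (valence 4) → 2 H
  atom 7: C, bond orders sum to 2 (valence 4) → 2 H
  atom 8: C, bond orders sum to 3 (valence 4) → 1 H
  atom 9: C, bond orders sum to 4 (valence 4) → 0 H
  atom 10: O, bond orders sum to 2 (valence 2) → 0 H
  atom 11: C, bond orders sum to 1 (valence 4) → 3 H
  atom 12: C, bond orders sum to 3 (valence 4) → 1 H
  atom 13: C, bond orders sum to 2 (valence 4) → 2 H
  atom 14: C, bond orders sum to 4 (valence 4) → 0 H
  atom 15: N, bond orders sum to 1 (valence 3) → 2 H
  atom 16: O, bond orders sum to 2 (valence 2) → 0 H
Totals → C:11, H:17, N:1, O:4.
In Hill order: C11H17NO4.

C11H17NO4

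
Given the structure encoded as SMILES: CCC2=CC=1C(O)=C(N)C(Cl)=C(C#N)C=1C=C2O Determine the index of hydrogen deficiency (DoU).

Degree of unsaturation = (number of rings) + (number of π bonds).
Ring closures in the SMILES: 2.
π bonds: 5 double bonds (each 1 DoU), 1 triple bond (each 2 DoU) → 7 DoU from unsaturation.
Total DoU = 2 + 7 = 9.

9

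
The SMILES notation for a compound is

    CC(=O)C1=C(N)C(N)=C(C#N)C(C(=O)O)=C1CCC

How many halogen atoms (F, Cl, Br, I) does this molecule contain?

Scan the SMILES for the halogen motif — none present.
Groups that are present: 1 carboxylic acid, 1 ketone, 1 nitrile, 2 primary amine.

0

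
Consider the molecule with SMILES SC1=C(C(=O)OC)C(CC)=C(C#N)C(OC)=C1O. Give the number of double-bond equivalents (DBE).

Molecular formula: C12H13NO4S.
DoU = (2C + 2 + N − H − X) / 2, where X is the halogen count and O/S are ignored.
    = (2·12 + 2 + 1 − 13 − 0) / 2 = 14 / 2 = 7.

7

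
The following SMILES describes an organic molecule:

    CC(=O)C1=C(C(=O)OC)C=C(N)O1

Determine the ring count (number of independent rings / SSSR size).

In SMILES, each pair of matching ring-closure digits denotes one ring-closing bond; the number of such bonds equals the number of independent rings.
Ring-closure bonds here: 1.

1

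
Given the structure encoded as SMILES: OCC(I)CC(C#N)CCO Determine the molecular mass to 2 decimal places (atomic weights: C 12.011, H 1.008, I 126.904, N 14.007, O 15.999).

269.08 g/mol

First, the molecular formula is C7H12INO2 (counting implicit H from valence).
  C: 7 × 12.011 = 84.077
  H: 12 × 1.008 = 12.096
  I: 1 × 126.904 = 126.904
  N: 1 × 14.007 = 14.007
  O: 2 × 15.999 = 31.998
Sum: 7×12.011 + 12×1.008 + 1×126.904 + 1×14.007 + 2×15.999 = 269.082 → 269.08 g/mol.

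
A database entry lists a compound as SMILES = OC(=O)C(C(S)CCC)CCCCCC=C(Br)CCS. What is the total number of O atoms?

2

Scan the SMILES for O atoms (remember two-letter symbols like Cl and Br are single atoms).
Oxygen count: 2.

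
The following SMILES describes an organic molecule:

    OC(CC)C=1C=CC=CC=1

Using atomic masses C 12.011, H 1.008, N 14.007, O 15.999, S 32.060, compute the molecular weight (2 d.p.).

136.19 g/mol

First, the molecular formula is C9H12O (counting implicit H from valence).
  C: 9 × 12.011 = 108.099
  H: 12 × 1.008 = 12.096
  O: 1 × 15.999 = 15.999
Sum: 9×12.011 + 12×1.008 + 1×15.999 = 136.194 → 136.19 g/mol.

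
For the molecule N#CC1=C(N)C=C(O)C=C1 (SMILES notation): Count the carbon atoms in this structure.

7

Count every carbon token in the SMILES (each C, including those in ring-closure positions and inside branches).
Carbon count: 7.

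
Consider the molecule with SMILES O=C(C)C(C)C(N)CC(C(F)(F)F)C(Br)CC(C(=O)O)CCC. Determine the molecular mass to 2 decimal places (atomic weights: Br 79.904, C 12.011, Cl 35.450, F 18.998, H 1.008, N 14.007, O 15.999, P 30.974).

404.27 g/mol

First, the molecular formula is C15H25BrF3NO3 (counting implicit H from valence).
  Br: 1 × 79.904 = 79.904
  C: 15 × 12.011 = 180.165
  F: 3 × 18.998 = 56.994
  H: 25 × 1.008 = 25.200
  N: 1 × 14.007 = 14.007
  O: 3 × 15.999 = 47.997
Sum: 1×79.904 + 15×12.011 + 3×18.998 + 25×1.008 + 1×14.007 + 3×15.999 = 404.267 → 404.27 g/mol.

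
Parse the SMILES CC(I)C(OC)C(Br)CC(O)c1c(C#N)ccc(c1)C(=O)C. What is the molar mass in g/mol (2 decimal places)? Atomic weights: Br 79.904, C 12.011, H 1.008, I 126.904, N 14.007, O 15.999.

First, the molecular formula is C16H19BrINO3 (counting implicit H from valence).
  Br: 1 × 79.904 = 79.904
  C: 16 × 12.011 = 192.176
  H: 19 × 1.008 = 19.152
  I: 1 × 126.904 = 126.904
  N: 1 × 14.007 = 14.007
  O: 3 × 15.999 = 47.997
Sum: 1×79.904 + 16×12.011 + 19×1.008 + 1×126.904 + 1×14.007 + 3×15.999 = 480.140 → 480.14 g/mol.

480.14 g/mol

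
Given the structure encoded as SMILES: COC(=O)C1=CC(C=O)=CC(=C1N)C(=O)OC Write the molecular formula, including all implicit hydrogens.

Walk through each heavy atom and fill implicit hydrogens from standard valence (C 4, N 3, O 2, S 2, halogen 1):
  atom 1: C, bond orders sum to 1 (valence 4) → 3 H
  atom 2: O, bond orders sum to 2 (valence 2) → 0 H
  atom 3: C, bond orders sum to 4 (valence 4) → 0 H
  atom 4: O, bond orders sum to 2 (valence 2) → 0 H
  atom 5: C, bond orders sum to 4 (valence 4) → 0 H
  atom 6: C, bond orders sum to 3 (valence 4) → 1 H
  atom 7: C, bond orders sum to 4 (valence 4) → 0 H
  atom 8: C, bond orders sum to 3 (valence 4) → 1 H
  atom 9: O, bond orders sum to 2 (valence 2) → 0 H
  atom 10: C, bond orders sum to 3 (valence 4) → 1 H
  atom 11: C, bond orders sum to 4 (valence 4) → 0 H
  atom 12: C, bond orders sum to 4 (valence 4) → 0 H
  atom 13: N, bond orders sum to 1 (valence 3) → 2 H
  atom 14: C, bond orders sum to 4 (valence 4) → 0 H
  atom 15: O, bond orders sum to 2 (valence 2) → 0 H
  atom 16: O, bond orders sum to 2 (valence 2) → 0 H
  atom 17: C, bond orders sum to 1 (valence 4) → 3 H
Totals → C:11, H:11, N:1, O:5.
In Hill order: C11H11NO5.

C11H11NO5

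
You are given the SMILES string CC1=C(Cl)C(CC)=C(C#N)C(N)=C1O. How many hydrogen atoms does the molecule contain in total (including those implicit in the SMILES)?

11

Walk through each heavy atom and fill implicit hydrogens from standard valence (C 4, N 3, O 2, S 2, halogen 1):
  atom 1: C, bond orders sum to 1 (valence 4) → 3 H
  atom 2: C, bond orders sum to 4 (valence 4) → 0 H
  atom 3: C, bond orders sum to 4 (valence 4) → 0 H
  atom 4: Cl (halogen, monovalent) → 0 H
  atom 5: C, bond orders sum to 4 (valence 4) → 0 H
  atom 6: C, bond orders sum to 2 (valence 4) → 2 H
  atom 7: C, bond orders sum to 1 (valence 4) → 3 H
  atom 8: C, bond orders sum to 4 (valence 4) → 0 H
  atom 9: C, bond orders sum to 4 (valence 4) → 0 H
  atom 10: N, bond orders sum to 3 (valence 3) → 0 H
  atom 11: C, bond orders sum to 4 (valence 4) → 0 H
  atom 12: N, bond orders sum to 1 (valence 3) → 2 H
  atom 13: C, bond orders sum to 4 (valence 4) → 0 H
  atom 14: O, bond orders sum to 1 (valence 2) → 1 H
Total hydrogens: 11.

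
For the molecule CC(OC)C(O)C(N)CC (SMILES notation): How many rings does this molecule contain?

0

In SMILES, each pair of matching ring-closure digits denotes one ring-closing bond; the number of such bonds equals the number of independent rings.
Ring-closure bonds here: 0.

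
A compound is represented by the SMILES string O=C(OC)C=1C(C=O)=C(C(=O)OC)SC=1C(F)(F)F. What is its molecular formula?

Walk through each heavy atom and fill implicit hydrogens from standard valence (C 4, N 3, O 2, S 2, halogen 1):
  atom 1: O, bond orders sum to 2 (valence 2) → 0 H
  atom 2: C, bond orders sum to 4 (valence 4) → 0 H
  atom 3: O, bond orders sum to 2 (valence 2) → 0 H
  atom 4: C, bond orders sum to 1 (valence 4) → 3 H
  atom 5: C, bond orders sum to 4 (valence 4) → 0 H
  atom 6: C, bond orders sum to 4 (valence 4) → 0 H
  atom 7: C, bond orders sum to 3 (valence 4) → 1 H
  atom 8: O, bond orders sum to 2 (valence 2) → 0 H
  atom 9: C, bond orders sum to 4 (valence 4) → 0 H
  atom 10: C, bond orders sum to 4 (valence 4) → 0 H
  atom 11: O, bond orders sum to 2 (valence 2) → 0 H
  atom 12: O, bond orders sum to 2 (valence 2) → 0 H
  atom 13: C, bond orders sum to 1 (valence 4) → 3 H
  atom 14: S, bond orders sum to 2 (valence 2) → 0 H
  atom 15: C, bond orders sum to 4 (valence 4) → 0 H
  atom 16: C, bond orders sum to 4 (valence 4) → 0 H
  atom 17: F (halogen, monovalent) → 0 H
  atom 18: F (halogen, monovalent) → 0 H
  atom 19: F (halogen, monovalent) → 0 H
Totals → C:10, H:7, F:3, O:5, S:1.

C10H7F3O5S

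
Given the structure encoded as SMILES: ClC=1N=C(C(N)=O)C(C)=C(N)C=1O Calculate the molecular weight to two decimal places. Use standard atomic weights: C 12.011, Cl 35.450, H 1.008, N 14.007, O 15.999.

201.61 g/mol

First, the molecular formula is C7H8ClN3O2 (counting implicit H from valence).
  C: 7 × 12.011 = 84.077
  Cl: 1 × 35.450 = 35.450
  H: 8 × 1.008 = 8.064
  N: 3 × 14.007 = 42.021
  O: 2 × 15.999 = 31.998
Sum: 7×12.011 + 1×35.450 + 8×1.008 + 3×14.007 + 2×15.999 = 201.610 → 201.61 g/mol.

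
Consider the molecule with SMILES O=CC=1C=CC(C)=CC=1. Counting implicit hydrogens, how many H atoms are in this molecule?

Walk through each heavy atom and fill implicit hydrogens from standard valence (C 4, N 3, O 2, S 2, halogen 1):
  atom 1: O, bond orders sum to 2 (valence 2) → 0 H
  atom 2: C, bond orders sum to 3 (valence 4) → 1 H
  atom 3: C, bond orders sum to 4 (valence 4) → 0 H
  atom 4: C, bond orders sum to 3 (valence 4) → 1 H
  atom 5: C, bond orders sum to 3 (valence 4) → 1 H
  atom 6: C, bond orders sum to 4 (valence 4) → 0 H
  atom 7: C, bond orders sum to 1 (valence 4) → 3 H
  atom 8: C, bond orders sum to 3 (valence 4) → 1 H
  atom 9: C, bond orders sum to 3 (valence 4) → 1 H
Total hydrogens: 8.

8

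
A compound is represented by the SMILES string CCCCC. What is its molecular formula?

C5H12

Walk through each heavy atom and fill implicit hydrogens from standard valence (C 4, N 3, O 2, S 2, halogen 1):
  atom 1: C, bond orders sum to 1 (valence 4) → 3 H
  atom 2: C, bond orders sum to 2 (valence 4) → 2 H
  atom 3: C, bond orders sum to 2 (valence 4) → 2 H
  atom 4: C, bond orders sum to 2 (valence 4) → 2 H
  atom 5: C, bond orders sum to 1 (valence 4) → 3 H
Totals → C:5, H:12.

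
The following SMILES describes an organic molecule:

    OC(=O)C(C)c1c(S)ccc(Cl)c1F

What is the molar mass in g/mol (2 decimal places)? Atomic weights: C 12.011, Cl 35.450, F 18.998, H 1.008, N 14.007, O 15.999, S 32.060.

First, the molecular formula is C9H8ClFO2S (counting implicit H from valence).
  C: 9 × 12.011 = 108.099
  Cl: 1 × 35.450 = 35.450
  F: 1 × 18.998 = 18.998
  H: 8 × 1.008 = 8.064
  O: 2 × 15.999 = 31.998
  S: 1 × 32.060 = 32.060
Sum: 9×12.011 + 1×35.450 + 1×18.998 + 8×1.008 + 2×15.999 + 1×32.060 = 234.669 → 234.67 g/mol.

234.67 g/mol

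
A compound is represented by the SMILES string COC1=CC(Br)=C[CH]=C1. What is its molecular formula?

Walk through each heavy atom and fill implicit hydrogens from standard valence (C 4, N 3, O 2, S 2, halogen 1):
  atom 1: C, bond orders sum to 1 (valence 4) → 3 H
  atom 2: O, bond orders sum to 2 (valence 2) → 0 H
  atom 3: C, bond orders sum to 4 (valence 4) → 0 H
  atom 4: C, bond orders sum to 3 (valence 4) → 1 H
  atom 5: C, bond orders sum to 4 (valence 4) → 0 H
  atom 6: Br (halogen, monovalent) → 0 H
  atom 7: C, bond orders sum to 3 (valence 4) → 1 H
  atom 8: C with explicit H count 1
  atom 9: C, bond orders sum to 3 (valence 4) → 1 H
Totals → C:7, H:7, Br:1, O:1.
In Hill order: C7H7BrO.

C7H7BrO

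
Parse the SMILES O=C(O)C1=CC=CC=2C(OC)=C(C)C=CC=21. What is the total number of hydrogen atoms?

12

Walk through each heavy atom and fill implicit hydrogens from standard valence (C 4, N 3, O 2, S 2, halogen 1):
  atom 1: O, bond orders sum to 2 (valence 2) → 0 H
  atom 2: C, bond orders sum to 4 (valence 4) → 0 H
  atom 3: O, bond orders sum to 1 (valence 2) → 1 H
  atom 4: C, bond orders sum to 4 (valence 4) → 0 H
  atom 5: C, bond orders sum to 3 (valence 4) → 1 H
  atom 6: C, bond orders sum to 3 (valence 4) → 1 H
  atom 7: C, bond orders sum to 3 (valence 4) → 1 H
  atom 8: C, bond orders sum to 4 (valence 4) → 0 H
  atom 9: C, bond orders sum to 4 (valence 4) → 0 H
  atom 10: O, bond orders sum to 2 (valence 2) → 0 H
  atom 11: C, bond orders sum to 1 (valence 4) → 3 H
  atom 12: C, bond orders sum to 4 (valence 4) → 0 H
  atom 13: C, bond orders sum to 1 (valence 4) → 3 H
  atom 14: C, bond orders sum to 3 (valence 4) → 1 H
  atom 15: C, bond orders sum to 3 (valence 4) → 1 H
  atom 16: C, bond orders sum to 4 (valence 4) → 0 H
Total hydrogens: 12.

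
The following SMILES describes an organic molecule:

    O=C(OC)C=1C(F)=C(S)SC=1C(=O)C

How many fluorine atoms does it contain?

Scan the SMILES for F atoms (remember two-letter symbols like Cl and Br are single atoms).
Fluorine count: 1.

1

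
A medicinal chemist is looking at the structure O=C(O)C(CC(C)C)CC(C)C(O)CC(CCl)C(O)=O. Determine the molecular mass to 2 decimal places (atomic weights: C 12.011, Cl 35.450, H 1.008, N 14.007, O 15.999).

308.80 g/mol

First, the molecular formula is C14H25ClO5 (counting implicit H from valence).
  C: 14 × 12.011 = 168.154
  Cl: 1 × 35.450 = 35.450
  H: 25 × 1.008 = 25.200
  O: 5 × 15.999 = 79.995
Sum: 14×12.011 + 1×35.450 + 25×1.008 + 5×15.999 = 308.799 → 308.80 g/mol.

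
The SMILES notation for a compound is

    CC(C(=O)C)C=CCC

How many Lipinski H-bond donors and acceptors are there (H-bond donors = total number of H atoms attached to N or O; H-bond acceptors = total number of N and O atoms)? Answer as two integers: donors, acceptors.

Donors: find every N or O and count the H atoms it carries.
  atom 4 (O): bond orders sum to 2 → 0 H
Lipinski HBD = 0.
Acceptors: N atoms = 0, O atoms = 1 → HBA = 1.

0, 1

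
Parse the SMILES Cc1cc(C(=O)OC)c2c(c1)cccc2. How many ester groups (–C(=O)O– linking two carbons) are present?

The ester motif appears at heavy-atom position 5 in the SMILES.
Ester count: 1.

1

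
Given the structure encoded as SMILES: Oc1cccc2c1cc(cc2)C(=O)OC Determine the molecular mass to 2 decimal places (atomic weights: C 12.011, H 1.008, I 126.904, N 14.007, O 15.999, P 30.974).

First, the molecular formula is C12H10O3 (counting implicit H from valence).
  C: 12 × 12.011 = 144.132
  H: 10 × 1.008 = 10.080
  O: 3 × 15.999 = 47.997
Sum: 12×12.011 + 10×1.008 + 3×15.999 = 202.209 → 202.21 g/mol.

202.21 g/mol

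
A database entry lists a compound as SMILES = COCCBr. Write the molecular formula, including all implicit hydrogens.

Walk through each heavy atom and fill implicit hydrogens from standard valence (C 4, N 3, O 2, S 2, halogen 1):
  atom 1: C, bond orders sum to 1 (valence 4) → 3 H
  atom 2: O, bond orders sum to 2 (valence 2) → 0 H
  atom 3: C, bond orders sum to 2 (valence 4) → 2 H
  atom 4: C, bond orders sum to 2 (valence 4) → 2 H
  atom 5: Br (halogen, monovalent) → 0 H
Totals → C:3, H:7, Br:1, O:1.

C3H7BrO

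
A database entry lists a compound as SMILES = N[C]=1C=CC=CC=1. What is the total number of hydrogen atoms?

7

Walk through each heavy atom and fill implicit hydrogens from standard valence (C 4, N 3, O 2, S 2, halogen 1):
  atom 1: N, bond orders sum to 1 (valence 3) → 2 H
  atom 2: C with explicit H count 0
  atom 3: C, bond orders sum to 3 (valence 4) → 1 H
  atom 4: C, bond orders sum to 3 (valence 4) → 1 H
  atom 5: C, bond orders sum to 3 (valence 4) → 1 H
  atom 6: C, bond orders sum to 3 (valence 4) → 1 H
  atom 7: C, bond orders sum to 3 (valence 4) → 1 H
Total hydrogens: 7.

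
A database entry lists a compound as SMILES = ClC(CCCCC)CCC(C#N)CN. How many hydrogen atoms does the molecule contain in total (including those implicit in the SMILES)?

21

Walk through each heavy atom and fill implicit hydrogens from standard valence (C 4, N 3, O 2, S 2, halogen 1):
  atom 1: Cl (halogen, monovalent) → 0 H
  atom 2: C, bond orders sum to 3 (valence 4) → 1 H
  atom 3: C, bond orders sum to 2 (valence 4) → 2 H
  atom 4: C, bond orders sum to 2 (valence 4) → 2 H
  atom 5: C, bond orders sum to 2 (valence 4) → 2 H
  atom 6: C, bond orders sum to 2 (valence 4) → 2 H
  atom 7: C, bond orders sum to 1 (valence 4) → 3 H
  atom 8: C, bond orders sum to 2 (valence 4) → 2 H
  atom 9: C, bond orders sum to 2 (valence 4) → 2 H
  atom 10: C, bond orders sum to 3 (valence 4) → 1 H
  atom 11: C, bond orders sum to 4 (valence 4) → 0 H
  atom 12: N, bond orders sum to 3 (valence 3) → 0 H
  atom 13: C, bond orders sum to 2 (valence 4) → 2 H
  atom 14: N, bond orders sum to 1 (valence 3) → 2 H
Total hydrogens: 21.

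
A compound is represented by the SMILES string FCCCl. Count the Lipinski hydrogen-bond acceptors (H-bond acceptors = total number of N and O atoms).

0

N atoms: 0; O atoms: 0.
Lipinski HBA = 0 + 0 = 0.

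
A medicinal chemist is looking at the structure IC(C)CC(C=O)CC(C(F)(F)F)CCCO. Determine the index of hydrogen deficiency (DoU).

Degree of unsaturation = (number of rings) + (number of π bonds).
Ring closures in the SMILES: 0.
π bonds: 1 double bond (each 1 DoU) → 1 DoU from unsaturation.
Total DoU = 0 + 1 = 1.

1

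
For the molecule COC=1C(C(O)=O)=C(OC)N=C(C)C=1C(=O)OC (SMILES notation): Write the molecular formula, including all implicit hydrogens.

C11H13NO6

Walk through each heavy atom and fill implicit hydrogens from standard valence (C 4, N 3, O 2, S 2, halogen 1):
  atom 1: C, bond orders sum to 1 (valence 4) → 3 H
  atom 2: O, bond orders sum to 2 (valence 2) → 0 H
  atom 3: C, bond orders sum to 4 (valence 4) → 0 H
  atom 4: C, bond orders sum to 4 (valence 4) → 0 H
  atom 5: C, bond orders sum to 4 (valence 4) → 0 H
  atom 6: O, bond orders sum to 1 (valence 2) → 1 H
  atom 7: O, bond orders sum to 2 (valence 2) → 0 H
  atom 8: C, bond orders sum to 4 (valence 4) → 0 H
  atom 9: O, bond orders sum to 2 (valence 2) → 0 H
  atom 10: C, bond orders sum to 1 (valence 4) → 3 H
  atom 11: N, bond orders sum to 3 (valence 3) → 0 H
  atom 12: C, bond orders sum to 4 (valence 4) → 0 H
  atom 13: C, bond orders sum to 1 (valence 4) → 3 H
  atom 14: C, bond orders sum to 4 (valence 4) → 0 H
  atom 15: C, bond orders sum to 4 (valence 4) → 0 H
  atom 16: O, bond orders sum to 2 (valence 2) → 0 H
  atom 17: O, bond orders sum to 2 (valence 2) → 0 H
  atom 18: C, bond orders sum to 1 (valence 4) → 3 H
Totals → C:11, H:13, N:1, O:6.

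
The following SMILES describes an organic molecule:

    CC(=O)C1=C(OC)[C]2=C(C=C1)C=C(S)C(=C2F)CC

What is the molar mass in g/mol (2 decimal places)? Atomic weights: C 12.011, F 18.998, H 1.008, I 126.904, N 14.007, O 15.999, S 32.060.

First, the molecular formula is C15H15FO2S (counting implicit H from valence).
  C: 15 × 12.011 = 180.165
  F: 1 × 18.998 = 18.998
  H: 15 × 1.008 = 15.120
  O: 2 × 15.999 = 31.998
  S: 1 × 32.060 = 32.060
Sum: 15×12.011 + 1×18.998 + 15×1.008 + 2×15.999 + 1×32.060 = 278.341 → 278.34 g/mol.

278.34 g/mol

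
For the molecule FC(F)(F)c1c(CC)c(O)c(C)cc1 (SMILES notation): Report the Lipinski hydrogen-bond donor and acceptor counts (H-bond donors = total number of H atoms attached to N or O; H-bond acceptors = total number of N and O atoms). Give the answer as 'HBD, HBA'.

1, 1

Donors: find every N or O and count the H atoms it carries.
  atom 10 (O): bond orders sum to 1 → 1 H
Lipinski HBD = 1.
Acceptors: N atoms = 0, O atoms = 1 → HBA = 1.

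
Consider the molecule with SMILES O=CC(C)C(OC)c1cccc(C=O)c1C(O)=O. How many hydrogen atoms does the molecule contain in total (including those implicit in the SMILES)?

14

Walk through each heavy atom and fill implicit hydrogens from standard valence (C 4, N 3, O 2, S 2, halogen 1); for lowercase aromatic atoms, an aromatic c carries 1 H when it has two neighbours and 0 H with three, and aromatic n carries 0 H:
  atom 1: O, bond orders sum to 2 (valence 2) → 0 H
  atom 2: C, bond orders sum to 3 (valence 4) → 1 H
  atom 3: C, bond orders sum to 3 (valence 4) → 1 H
  atom 4: C, bond orders sum to 1 (valence 4) → 3 H
  atom 5: C, bond orders sum to 3 (valence 4) → 1 H
  atom 6: O, bond orders sum to 2 (valence 2) → 0 H
  atom 7: C, bond orders sum to 1 (valence 4) → 3 H
  atom 8: aromatic c, 3 neighbours → 0 H
  atom 9: aromatic c, 2 neighbours → 1 H
  atom 10: aromatic c, 2 neighbours → 1 H
  atom 11: aromatic c, 2 neighbours → 1 H
  atom 12: aromatic c, 3 neighbours → 0 H
  atom 13: C, bond orders sum to 3 (valence 4) → 1 H
  atom 14: O, bond orders sum to 2 (valence 2) → 0 H
  atom 15: aromatic c, 3 neighbours → 0 H
  atom 16: C, bond orders sum to 4 (valence 4) → 0 H
  atom 17: O, bond orders sum to 1 (valence 2) → 1 H
  atom 18: O, bond orders sum to 2 (valence 2) → 0 H
Total hydrogens: 14.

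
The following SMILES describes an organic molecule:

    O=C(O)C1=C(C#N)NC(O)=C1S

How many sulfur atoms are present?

Scan the SMILES for S atoms (remember two-letter symbols like Cl and Br are single atoms).
Sulfur count: 1.

1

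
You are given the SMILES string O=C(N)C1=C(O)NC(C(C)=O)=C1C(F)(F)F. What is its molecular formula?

C8H7F3N2O3

Walk through each heavy atom and fill implicit hydrogens from standard valence (C 4, N 3, O 2, S 2, halogen 1):
  atom 1: O, bond orders sum to 2 (valence 2) → 0 H
  atom 2: C, bond orders sum to 4 (valence 4) → 0 H
  atom 3: N, bond orders sum to 1 (valence 3) → 2 H
  atom 4: C, bond orders sum to 4 (valence 4) → 0 H
  atom 5: C, bond orders sum to 4 (valence 4) → 0 H
  atom 6: O, bond orders sum to 1 (valence 2) → 1 H
  atom 7: N, bond orders sum to 2 (valence 3) → 1 H
  atom 8: C, bond orders sum to 4 (valence 4) → 0 H
  atom 9: C, bond orders sum to 4 (valence 4) → 0 H
  atom 10: C, bond orders sum to 1 (valence 4) → 3 H
  atom 11: O, bond orders sum to 2 (valence 2) → 0 H
  atom 12: C, bond orders sum to 4 (valence 4) → 0 H
  atom 13: C, bond orders sum to 4 (valence 4) → 0 H
  atom 14: F (halogen, monovalent) → 0 H
  atom 15: F (halogen, monovalent) → 0 H
  atom 16: F (halogen, monovalent) → 0 H
Totals → C:8, H:7, F:3, N:2, O:3.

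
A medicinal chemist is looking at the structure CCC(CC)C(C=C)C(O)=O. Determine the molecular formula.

Walk through each heavy atom and fill implicit hydrogens from standard valence (C 4, N 3, O 2, S 2, halogen 1):
  atom 1: C, bond orders sum to 1 (valence 4) → 3 H
  atom 2: C, bond orders sum to 2 (valence 4) → 2 H
  atom 3: C, bond orders sum to 3 (valence 4) → 1 H
  atom 4: C, bond orders sum to 2 (valence 4) → 2 H
  atom 5: C, bond orders sum to 1 (valence 4) → 3 H
  atom 6: C, bond orders sum to 3 (valence 4) → 1 H
  atom 7: C, bond orders sum to 3 (valence 4) → 1 H
  atom 8: C, bond orders sum to 2 (valence 4) → 2 H
  atom 9: C, bond orders sum to 4 (valence 4) → 0 H
  atom 10: O, bond orders sum to 1 (valence 2) → 1 H
  atom 11: O, bond orders sum to 2 (valence 2) → 0 H
Totals → C:9, H:16, O:2.
In Hill order: C9H16O2.

C9H16O2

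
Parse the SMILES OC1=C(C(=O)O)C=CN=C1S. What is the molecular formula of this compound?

C6H5NO3S

Walk through each heavy atom and fill implicit hydrogens from standard valence (C 4, N 3, O 2, S 2, halogen 1):
  atom 1: O, bond orders sum to 1 (valence 2) → 1 H
  atom 2: C, bond orders sum to 4 (valence 4) → 0 H
  atom 3: C, bond orders sum to 4 (valence 4) → 0 H
  atom 4: C, bond orders sum to 4 (valence 4) → 0 H
  atom 5: O, bond orders sum to 2 (valence 2) → 0 H
  atom 6: O, bond orders sum to 1 (valence 2) → 1 H
  atom 7: C, bond orders sum to 3 (valence 4) → 1 H
  atom 8: C, bond orders sum to 3 (valence 4) → 1 H
  atom 9: N, bond orders sum to 3 (valence 3) → 0 H
  atom 10: C, bond orders sum to 4 (valence 4) → 0 H
  atom 11: S, bond orders sum to 1 (valence 2) → 1 H
Totals → C:6, H:5, N:1, O:3, S:1.
In Hill order: C6H5NO3S.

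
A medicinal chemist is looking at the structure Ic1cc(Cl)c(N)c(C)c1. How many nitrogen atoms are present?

Scan the SMILES for N atoms (remember two-letter symbols like Cl and Br are single atoms).
Nitrogen count: 1.

1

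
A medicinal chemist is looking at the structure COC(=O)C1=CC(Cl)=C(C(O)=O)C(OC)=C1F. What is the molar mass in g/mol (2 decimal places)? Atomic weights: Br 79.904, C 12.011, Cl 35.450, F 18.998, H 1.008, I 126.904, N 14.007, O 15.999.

262.62 g/mol

First, the molecular formula is C10H8ClFO5 (counting implicit H from valence).
  C: 10 × 12.011 = 120.110
  Cl: 1 × 35.450 = 35.450
  F: 1 × 18.998 = 18.998
  H: 8 × 1.008 = 8.064
  O: 5 × 15.999 = 79.995
Sum: 10×12.011 + 1×35.450 + 1×18.998 + 8×1.008 + 5×15.999 = 262.617 → 262.62 g/mol.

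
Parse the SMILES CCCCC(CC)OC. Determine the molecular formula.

C8H18O

Walk through each heavy atom and fill implicit hydrogens from standard valence (C 4, N 3, O 2, S 2, halogen 1):
  atom 1: C, bond orders sum to 1 (valence 4) → 3 H
  atom 2: C, bond orders sum to 2 (valence 4) → 2 H
  atom 3: C, bond orders sum to 2 (valence 4) → 2 H
  atom 4: C, bond orders sum to 2 (valence 4) → 2 H
  atom 5: C, bond orders sum to 3 (valence 4) → 1 H
  atom 6: C, bond orders sum to 2 (valence 4) → 2 H
  atom 7: C, bond orders sum to 1 (valence 4) → 3 H
  atom 8: O, bond orders sum to 2 (valence 2) → 0 H
  atom 9: C, bond orders sum to 1 (valence 4) → 3 H
Totals → C:8, H:18, O:1.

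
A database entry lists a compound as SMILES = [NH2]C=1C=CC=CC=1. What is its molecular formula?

C6H7N

Walk through each heavy atom and fill implicit hydrogens from standard valence (C 4, N 3, O 2, S 2, halogen 1):
  atom 1: N with explicit H count 2
  atom 2: C, bond orders sum to 4 (valence 4) → 0 H
  atom 3: C, bond orders sum to 3 (valence 4) → 1 H
  atom 4: C, bond orders sum to 3 (valence 4) → 1 H
  atom 5: C, bond orders sum to 3 (valence 4) → 1 H
  atom 6: C, bond orders sum to 3 (valence 4) → 1 H
  atom 7: C, bond orders sum to 3 (valence 4) → 1 H
Totals → C:6, H:7, N:1.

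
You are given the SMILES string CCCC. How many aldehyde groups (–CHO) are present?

Scan the SMILES for the aldehyde motif — none present.

0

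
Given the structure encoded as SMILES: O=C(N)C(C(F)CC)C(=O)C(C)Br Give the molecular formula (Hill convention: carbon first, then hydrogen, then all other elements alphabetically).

Walk through each heavy atom and fill implicit hydrogens from standard valence (C 4, N 3, O 2, S 2, halogen 1):
  atom 1: O, bond orders sum to 2 (valence 2) → 0 H
  atom 2: C, bond orders sum to 4 (valence 4) → 0 H
  atom 3: N, bond orders sum to 1 (valence 3) → 2 H
  atom 4: C, bond orders sum to 3 (valence 4) → 1 H
  atom 5: C, bond orders sum to 3 (valence 4) → 1 H
  atom 6: F (halogen, monovalent) → 0 H
  atom 7: C, bond orders sum to 2 (valence 4) → 2 H
  atom 8: C, bond orders sum to 1 (valence 4) → 3 H
  atom 9: C, bond orders sum to 4 (valence 4) → 0 H
  atom 10: O, bond orders sum to 2 (valence 2) → 0 H
  atom 11: C, bond orders sum to 3 (valence 4) → 1 H
  atom 12: C, bond orders sum to 1 (valence 4) → 3 H
  atom 13: Br (halogen, monovalent) → 0 H
Totals → C:8, H:13, Br:1, F:1, N:1, O:2.

C8H13BrFNO2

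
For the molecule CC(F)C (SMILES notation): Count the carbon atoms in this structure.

Count every carbon token in the SMILES (each C, including those in ring-closure positions and inside branches).
Carbon count: 3.

3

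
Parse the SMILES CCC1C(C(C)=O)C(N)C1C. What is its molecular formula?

Walk through each heavy atom and fill implicit hydrogens from standard valence (C 4, N 3, O 2, S 2, halogen 1):
  atom 1: C, bond orders sum to 1 (valence 4) → 3 H
  atom 2: C, bond orders sum to 2 (valence 4) → 2 H
  atom 3: C, bond orders sum to 3 (valence 4) → 1 H
  atom 4: C, bond orders sum to 3 (valence 4) → 1 H
  atom 5: C, bond orders sum to 4 (valence 4) → 0 H
  atom 6: C, bond orders sum to 1 (valence 4) → 3 H
  atom 7: O, bond orders sum to 2 (valence 2) → 0 H
  atom 8: C, bond orders sum to 3 (valence 4) → 1 H
  atom 9: N, bond orders sum to 1 (valence 3) → 2 H
  atom 10: C, bond orders sum to 3 (valence 4) → 1 H
  atom 11: C, bond orders sum to 1 (valence 4) → 3 H
Totals → C:9, H:17, N:1, O:1.
In Hill order: C9H17NO.

C9H17NO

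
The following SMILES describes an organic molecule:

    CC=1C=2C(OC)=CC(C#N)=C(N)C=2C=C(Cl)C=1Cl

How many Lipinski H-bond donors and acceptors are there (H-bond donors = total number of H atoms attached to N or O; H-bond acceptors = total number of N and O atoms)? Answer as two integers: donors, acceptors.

2, 3

Donors: find every N or O and count the H atoms it carries.
  atom 5 (O): bond orders sum to 2 → 0 H
  atom 10 (N): bond orders sum to 3 → 0 H
  atom 12 (N): bond orders sum to 1 → 2 H
Lipinski HBD = 2.
Acceptors: N atoms = 2, O atoms = 1 → HBA = 3.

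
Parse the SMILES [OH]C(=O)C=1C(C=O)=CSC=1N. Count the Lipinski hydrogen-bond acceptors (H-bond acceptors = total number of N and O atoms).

N atoms: 1; O atoms: 3.
Lipinski HBA = 1 + 3 = 4.

4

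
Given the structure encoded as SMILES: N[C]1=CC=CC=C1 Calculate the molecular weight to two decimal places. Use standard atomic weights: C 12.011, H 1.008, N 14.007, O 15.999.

First, the molecular formula is C6H7N (counting implicit H from valence).
  C: 6 × 12.011 = 72.066
  H: 7 × 1.008 = 7.056
  N: 1 × 14.007 = 14.007
Sum: 6×12.011 + 7×1.008 + 1×14.007 = 93.129 → 93.13 g/mol.

93.13 g/mol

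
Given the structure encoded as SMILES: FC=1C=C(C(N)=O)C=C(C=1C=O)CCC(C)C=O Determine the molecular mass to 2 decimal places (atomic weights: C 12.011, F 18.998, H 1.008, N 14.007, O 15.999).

First, the molecular formula is C13H14FNO3 (counting implicit H from valence).
  C: 13 × 12.011 = 156.143
  F: 1 × 18.998 = 18.998
  H: 14 × 1.008 = 14.112
  N: 1 × 14.007 = 14.007
  O: 3 × 15.999 = 47.997
Sum: 13×12.011 + 1×18.998 + 14×1.008 + 1×14.007 + 3×15.999 = 251.257 → 251.26 g/mol.

251.26 g/mol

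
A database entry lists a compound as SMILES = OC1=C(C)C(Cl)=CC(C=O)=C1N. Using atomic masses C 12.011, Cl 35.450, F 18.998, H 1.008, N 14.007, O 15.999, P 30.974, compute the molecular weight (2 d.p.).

185.61 g/mol

First, the molecular formula is C8H8ClNO2 (counting implicit H from valence).
  C: 8 × 12.011 = 96.088
  Cl: 1 × 35.450 = 35.450
  H: 8 × 1.008 = 8.064
  N: 1 × 14.007 = 14.007
  O: 2 × 15.999 = 31.998
Sum: 8×12.011 + 1×35.450 + 8×1.008 + 1×14.007 + 2×15.999 = 185.607 → 185.61 g/mol.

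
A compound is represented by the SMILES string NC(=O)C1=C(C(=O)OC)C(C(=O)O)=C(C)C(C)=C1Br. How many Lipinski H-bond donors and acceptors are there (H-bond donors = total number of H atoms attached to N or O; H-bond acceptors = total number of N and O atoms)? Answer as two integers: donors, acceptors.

3, 6

Donors: find every N or O and count the H atoms it carries.
  atom 1 (N): bond orders sum to 1 → 2 H
  atom 3 (O): bond orders sum to 2 → 0 H
  atom 7 (O): bond orders sum to 2 → 0 H
  atom 8 (O): bond orders sum to 2 → 0 H
  atom 12 (O): bond orders sum to 2 → 0 H
  atom 13 (O): bond orders sum to 1 → 1 H
Lipinski HBD = 3.
Acceptors: N atoms = 1, O atoms = 5 → HBA = 6.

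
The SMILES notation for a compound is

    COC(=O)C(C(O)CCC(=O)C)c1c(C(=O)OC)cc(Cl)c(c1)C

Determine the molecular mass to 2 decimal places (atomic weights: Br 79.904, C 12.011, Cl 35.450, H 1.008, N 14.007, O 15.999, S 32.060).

First, the molecular formula is C17H21ClO6 (counting implicit H from valence).
  C: 17 × 12.011 = 204.187
  Cl: 1 × 35.450 = 35.450
  H: 21 × 1.008 = 21.168
  O: 6 × 15.999 = 95.994
Sum: 17×12.011 + 1×35.450 + 21×1.008 + 6×15.999 = 356.799 → 356.80 g/mol.

356.80 g/mol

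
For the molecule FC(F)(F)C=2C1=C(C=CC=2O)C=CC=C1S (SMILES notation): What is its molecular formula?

Walk through each heavy atom and fill implicit hydrogens from standard valence (C 4, N 3, O 2, S 2, halogen 1):
  atom 1: F (halogen, monovalent) → 0 H
  atom 2: C, bond orders sum to 4 (valence 4) → 0 H
  atom 3: F (halogen, monovalent) → 0 H
  atom 4: F (halogen, monovalent) → 0 H
  atom 5: C, bond orders sum to 4 (valence 4) → 0 H
  atom 6: C, bond orders sum to 4 (valence 4) → 0 H
  atom 7: C, bond orders sum to 4 (valence 4) → 0 H
  atom 8: C, bond orders sum to 3 (valence 4) → 1 H
  atom 9: C, bond orders sum to 3 (valence 4) → 1 H
  atom 10: C, bond orders sum to 4 (valence 4) → 0 H
  atom 11: O, bond orders sum to 1 (valence 2) → 1 H
  atom 12: C, bond orders sum to 3 (valence 4) → 1 H
  atom 13: C, bond orders sum to 3 (valence 4) → 1 H
  atom 14: C, bond orders sum to 3 (valence 4) → 1 H
  atom 15: C, bond orders sum to 4 (valence 4) → 0 H
  atom 16: S, bond orders sum to 1 (valence 2) → 1 H
Totals → C:11, H:7, F:3, O:1, S:1.
In Hill order: C11H7F3OS.

C11H7F3OS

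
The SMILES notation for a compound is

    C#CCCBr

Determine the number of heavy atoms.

Every atom symbol written in the SMILES (organic subset) is one heavy atom; implicit H are not written.
Heavy atoms by element → Br:1, C:4.
Total: 5.

5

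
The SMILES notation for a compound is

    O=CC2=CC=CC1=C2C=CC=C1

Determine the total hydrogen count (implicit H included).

8

Walk through each heavy atom and fill implicit hydrogens from standard valence (C 4, N 3, O 2, S 2, halogen 1):
  atom 1: O, bond orders sum to 2 (valence 2) → 0 H
  atom 2: C, bond orders sum to 3 (valence 4) → 1 H
  atom 3: C, bond orders sum to 4 (valence 4) → 0 H
  atom 4: C, bond orders sum to 3 (valence 4) → 1 H
  atom 5: C, bond orders sum to 3 (valence 4) → 1 H
  atom 6: C, bond orders sum to 3 (valence 4) → 1 H
  atom 7: C, bond orders sum to 4 (valence 4) → 0 H
  atom 8: C, bond orders sum to 4 (valence 4) → 0 H
  atom 9: C, bond orders sum to 3 (valence 4) → 1 H
  atom 10: C, bond orders sum to 3 (valence 4) → 1 H
  atom 11: C, bond orders sum to 3 (valence 4) → 1 H
  atom 12: C, bond orders sum to 3 (valence 4) → 1 H
Total hydrogens: 8.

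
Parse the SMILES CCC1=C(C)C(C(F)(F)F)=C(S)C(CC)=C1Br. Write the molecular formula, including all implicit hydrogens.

Walk through each heavy atom and fill implicit hydrogens from standard valence (C 4, N 3, O 2, S 2, halogen 1):
  atom 1: C, bond orders sum to 1 (valence 4) → 3 H
  atom 2: C, bond orders sum to 2 (valence 4) → 2 H
  atom 3: C, bond orders sum to 4 (valence 4) → 0 H
  atom 4: C, bond orders sum to 4 (valence 4) → 0 H
  atom 5: C, bond orders sum to 1 (valence 4) → 3 H
  atom 6: C, bond orders sum to 4 (valence 4) → 0 H
  atom 7: C, bond orders sum to 4 (valence 4) → 0 H
  atom 8: F (halogen, monovalent) → 0 H
  atom 9: F (halogen, monovalent) → 0 H
  atom 10: F (halogen, monovalent) → 0 H
  atom 11: C, bond orders sum to 4 (valence 4) → 0 H
  atom 12: S, bond orders sum to 1 (valence 2) → 1 H
  atom 13: C, bond orders sum to 4 (valence 4) → 0 H
  atom 14: C, bond orders sum to 2 (valence 4) → 2 H
  atom 15: C, bond orders sum to 1 (valence 4) → 3 H
  atom 16: C, bond orders sum to 4 (valence 4) → 0 H
  atom 17: Br (halogen, monovalent) → 0 H
Totals → C:12, H:14, Br:1, F:3, S:1.
In Hill order: C12H14BrF3S.

C12H14BrF3S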